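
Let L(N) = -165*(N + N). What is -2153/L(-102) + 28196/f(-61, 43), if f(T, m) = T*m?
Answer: -954724679/88290180 ≈ -10.813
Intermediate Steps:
L(N) = -330*N
-2153/L(-102) + 28196/f(-61, 43) = -2153/((-330*(-102))) + 28196/((-61*43)) = -2153/33660 + 28196/(-2623) = -2153*1/33660 + 28196*(-1/2623) = -2153/33660 - 28196/2623 = -954724679/88290180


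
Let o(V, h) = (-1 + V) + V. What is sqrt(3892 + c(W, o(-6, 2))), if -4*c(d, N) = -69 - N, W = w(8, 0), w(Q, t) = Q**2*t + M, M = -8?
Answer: 3*sqrt(434) ≈ 62.498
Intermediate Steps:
o(V, h) = -1 + 2*V
w(Q, t) = -8 + t*Q**2 (w(Q, t) = Q**2*t - 8 = t*Q**2 - 8 = -8 + t*Q**2)
W = -8 (W = -8 + 0*8**2 = -8 + 0*64 = -8 + 0 = -8)
c(d, N) = 69/4 + N/4 (c(d, N) = -(-69 - N)/4 = 69/4 + N/4)
sqrt(3892 + c(W, o(-6, 2))) = sqrt(3892 + (69/4 + (-1 + 2*(-6))/4)) = sqrt(3892 + (69/4 + (-1 - 12)/4)) = sqrt(3892 + (69/4 + (1/4)*(-13))) = sqrt(3892 + (69/4 - 13/4)) = sqrt(3892 + 14) = sqrt(3906) = 3*sqrt(434)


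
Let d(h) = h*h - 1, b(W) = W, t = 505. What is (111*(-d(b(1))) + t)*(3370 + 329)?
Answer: 1867995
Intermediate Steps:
d(h) = -1 + h² (d(h) = h² - 1 = -1 + h²)
(111*(-d(b(1))) + t)*(3370 + 329) = (111*(-(-1 + 1²)) + 505)*(3370 + 329) = (111*(-(-1 + 1)) + 505)*3699 = (111*(-1*0) + 505)*3699 = (111*0 + 505)*3699 = (0 + 505)*3699 = 505*3699 = 1867995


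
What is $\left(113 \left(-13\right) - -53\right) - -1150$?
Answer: $-266$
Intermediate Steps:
$\left(113 \left(-13\right) - -53\right) - -1150 = \left(-1469 + 53\right) + 1150 = -1416 + 1150 = -266$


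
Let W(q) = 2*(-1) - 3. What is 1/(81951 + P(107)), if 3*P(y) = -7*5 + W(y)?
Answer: 3/245813 ≈ 1.2204e-5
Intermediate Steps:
W(q) = -5 (W(q) = -2 - 3 = -5)
P(y) = -40/3 (P(y) = (-7*5 - 5)/3 = (-35 - 5)/3 = (⅓)*(-40) = -40/3)
1/(81951 + P(107)) = 1/(81951 - 40/3) = 1/(245813/3) = 3/245813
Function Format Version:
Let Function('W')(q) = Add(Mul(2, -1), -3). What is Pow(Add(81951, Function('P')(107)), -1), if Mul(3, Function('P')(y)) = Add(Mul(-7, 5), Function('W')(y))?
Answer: Rational(3, 245813) ≈ 1.2204e-5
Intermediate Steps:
Function('W')(q) = -5 (Function('W')(q) = Add(-2, -3) = -5)
Function('P')(y) = Rational(-40, 3) (Function('P')(y) = Mul(Rational(1, 3), Add(Mul(-7, 5), -5)) = Mul(Rational(1, 3), Add(-35, -5)) = Mul(Rational(1, 3), -40) = Rational(-40, 3))
Pow(Add(81951, Function('P')(107)), -1) = Pow(Add(81951, Rational(-40, 3)), -1) = Pow(Rational(245813, 3), -1) = Rational(3, 245813)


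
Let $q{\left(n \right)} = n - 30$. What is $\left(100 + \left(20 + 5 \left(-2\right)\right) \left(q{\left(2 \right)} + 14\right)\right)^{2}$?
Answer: $1600$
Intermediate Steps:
$q{\left(n \right)} = -30 + n$ ($q{\left(n \right)} = n - 30 = -30 + n$)
$\left(100 + \left(20 + 5 \left(-2\right)\right) \left(q{\left(2 \right)} + 14\right)\right)^{2} = \left(100 + \left(20 + 5 \left(-2\right)\right) \left(\left(-30 + 2\right) + 14\right)\right)^{2} = \left(100 + \left(20 - 10\right) \left(-28 + 14\right)\right)^{2} = \left(100 + 10 \left(-14\right)\right)^{2} = \left(100 - 140\right)^{2} = \left(-40\right)^{2} = 1600$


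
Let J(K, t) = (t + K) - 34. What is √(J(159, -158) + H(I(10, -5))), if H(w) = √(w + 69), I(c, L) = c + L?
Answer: √(-33 + √74) ≈ 4.9394*I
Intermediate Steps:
J(K, t) = -34 + K + t (J(K, t) = (K + t) - 34 = -34 + K + t)
I(c, L) = L + c
H(w) = √(69 + w)
√(J(159, -158) + H(I(10, -5))) = √((-34 + 159 - 158) + √(69 + (-5 + 10))) = √(-33 + √(69 + 5)) = √(-33 + √74)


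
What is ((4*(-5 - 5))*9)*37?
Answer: -13320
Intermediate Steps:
((4*(-5 - 5))*9)*37 = ((4*(-10))*9)*37 = -40*9*37 = -360*37 = -13320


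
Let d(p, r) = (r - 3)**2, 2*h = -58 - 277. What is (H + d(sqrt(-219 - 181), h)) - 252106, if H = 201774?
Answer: -85047/4 ≈ -21262.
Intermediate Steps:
h = -335/2 (h = (-58 - 277)/2 = (1/2)*(-335) = -335/2 ≈ -167.50)
d(p, r) = (-3 + r)**2
(H + d(sqrt(-219 - 181), h)) - 252106 = (201774 + (-3 - 335/2)**2) - 252106 = (201774 + (-341/2)**2) - 252106 = (201774 + 116281/4) - 252106 = 923377/4 - 252106 = -85047/4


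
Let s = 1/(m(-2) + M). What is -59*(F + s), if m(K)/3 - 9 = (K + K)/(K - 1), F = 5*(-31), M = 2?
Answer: 301726/33 ≈ 9143.2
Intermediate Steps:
F = -155
m(K) = 27 + 6*K/(-1 + K) (m(K) = 27 + 3*((K + K)/(K - 1)) = 27 + 3*((2*K)/(-1 + K)) = 27 + 3*(2*K/(-1 + K)) = 27 + 6*K/(-1 + K))
s = 1/33 (s = 1/(3*(-9 + 11*(-2))/(-1 - 2) + 2) = 1/(3*(-9 - 22)/(-3) + 2) = 1/(3*(-⅓)*(-31) + 2) = 1/(31 + 2) = 1/33 ≈ 0.030303)
-59*(F + s) = -59*(-155 + 1/33) = -59*(-5114/33) = 301726/33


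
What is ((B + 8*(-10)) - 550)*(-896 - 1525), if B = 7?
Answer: 1508283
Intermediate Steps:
((B + 8*(-10)) - 550)*(-896 - 1525) = ((7 + 8*(-10)) - 550)*(-896 - 1525) = ((7 - 80) - 550)*(-2421) = (-73 - 550)*(-2421) = -623*(-2421) = 1508283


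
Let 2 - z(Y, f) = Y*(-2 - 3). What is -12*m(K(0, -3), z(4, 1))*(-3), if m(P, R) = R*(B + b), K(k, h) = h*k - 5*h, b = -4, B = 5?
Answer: 792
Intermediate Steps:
z(Y, f) = 2 + 5*Y (z(Y, f) = 2 - Y*(-2 - 3) = 2 - Y*(-5) = 2 - (-5)*Y = 2 + 5*Y)
K(k, h) = -5*h + h*k
m(P, R) = R (m(P, R) = R*(5 - 4) = R*1 = R)
-12*m(K(0, -3), z(4, 1))*(-3) = -12*(2 + 5*4)*(-3) = -12*(2 + 20)*(-3) = -12*22*(-3) = -264*(-3) = 792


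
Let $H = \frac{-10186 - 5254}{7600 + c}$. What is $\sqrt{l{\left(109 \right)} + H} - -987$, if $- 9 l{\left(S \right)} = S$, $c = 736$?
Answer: $987 + \frac{i \sqrt{34111954}}{1563} \approx 987.0 + 3.7368 i$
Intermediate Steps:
$l{\left(S \right)} = - \frac{S}{9}$
$H = - \frac{965}{521}$ ($H = \frac{-10186 - 5254}{7600 + 736} = \frac{-10186 - 5254}{8336} = \left(-15440\right) \frac{1}{8336} = - \frac{965}{521} \approx -1.8522$)
$\sqrt{l{\left(109 \right)} + H} - -987 = \sqrt{\left(- \frac{1}{9}\right) 109 - \frac{965}{521}} - -987 = \sqrt{- \frac{109}{9} - \frac{965}{521}} + 987 = \sqrt{- \frac{65474}{4689}} + 987 = \frac{i \sqrt{34111954}}{1563} + 987 = 987 + \frac{i \sqrt{34111954}}{1563}$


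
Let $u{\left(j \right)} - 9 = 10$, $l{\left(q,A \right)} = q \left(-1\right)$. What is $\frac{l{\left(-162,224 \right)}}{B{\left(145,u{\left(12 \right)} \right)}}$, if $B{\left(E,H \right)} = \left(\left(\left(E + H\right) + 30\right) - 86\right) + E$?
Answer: $\frac{162}{253} \approx 0.64032$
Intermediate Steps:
$l{\left(q,A \right)} = - q$
$u{\left(j \right)} = 19$ ($u{\left(j \right)} = 9 + 10 = 19$)
$B{\left(E,H \right)} = -56 + H + 2 E$ ($B{\left(E,H \right)} = \left(\left(30 + E + H\right) - 86\right) + E = \left(-56 + E + H\right) + E = -56 + H + 2 E$)
$\frac{l{\left(-162,224 \right)}}{B{\left(145,u{\left(12 \right)} \right)}} = \frac{\left(-1\right) \left(-162\right)}{-56 + 19 + 2 \cdot 145} = \frac{162}{-56 + 19 + 290} = \frac{162}{253}$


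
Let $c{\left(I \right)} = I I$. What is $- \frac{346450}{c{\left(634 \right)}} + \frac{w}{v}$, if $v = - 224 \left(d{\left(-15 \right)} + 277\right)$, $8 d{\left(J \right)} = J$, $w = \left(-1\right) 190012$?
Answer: $\frac{6878180359}{3096468046} \approx 2.2213$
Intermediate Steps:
$c{\left(I \right)} = I^{2}$
$w = -190012$
$d{\left(J \right)} = \frac{J}{8}$
$v = -61628$ ($v = - 224 \left(\frac{1}{8} \left(-15\right) + 277\right) = - 224 \left(- \frac{15}{8} + 277\right) = \left(-224\right) \frac{2201}{8} = -61628$)
$- \frac{346450}{c{\left(634 \right)}} + \frac{w}{v} = - \frac{346450}{634^{2}} - \frac{190012}{-61628} = - \frac{346450}{401956} - - \frac{47503}{15407} = \left(-346450\right) \frac{1}{401956} + \frac{47503}{15407} = - \frac{173225}{200978} + \frac{47503}{15407} = \frac{6878180359}{3096468046}$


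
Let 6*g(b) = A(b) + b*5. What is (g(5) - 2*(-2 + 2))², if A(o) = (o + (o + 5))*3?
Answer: 1225/9 ≈ 136.11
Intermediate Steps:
A(o) = 15 + 6*o (A(o) = (o + (5 + o))*3 = (5 + 2*o)*3 = 15 + 6*o)
g(b) = 5/2 + 11*b/6 (g(b) = ((15 + 6*b) + b*5)/6 = ((15 + 6*b) + 5*b)/6 = (15 + 11*b)/6 = 5/2 + 11*b/6)
(g(5) - 2*(-2 + 2))² = ((5/2 + (11/6)*5) - 2*(-2 + 2))² = ((5/2 + 55/6) - 2*0)² = (35/3 + 0)² = (35/3)² = 1225/9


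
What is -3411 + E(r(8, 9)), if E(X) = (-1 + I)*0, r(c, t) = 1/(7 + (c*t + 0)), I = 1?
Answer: -3411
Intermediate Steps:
r(c, t) = 1/(7 + c*t)
E(X) = 0 (E(X) = (-1 + 1)*0 = 0*0 = 0)
-3411 + E(r(8, 9)) = -3411 + 0 = -3411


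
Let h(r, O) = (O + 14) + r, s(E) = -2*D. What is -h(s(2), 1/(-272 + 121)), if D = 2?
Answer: -1509/151 ≈ -9.9934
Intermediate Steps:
s(E) = -4 (s(E) = -2*2 = -4)
h(r, O) = 14 + O + r (h(r, O) = (14 + O) + r = 14 + O + r)
-h(s(2), 1/(-272 + 121)) = -(14 + 1/(-272 + 121) - 4) = -(14 + 1/(-151) - 4) = -(14 - 1/151 - 4) = -1*1509/151 = -1509/151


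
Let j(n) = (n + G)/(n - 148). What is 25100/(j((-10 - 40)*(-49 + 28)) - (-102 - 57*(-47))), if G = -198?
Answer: -11320100/1161801 ≈ -9.7436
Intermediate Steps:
j(n) = (-198 + n)/(-148 + n) (j(n) = (n - 198)/(n - 148) = (-198 + n)/(-148 + n))
25100/(j((-10 - 40)*(-49 + 28)) - (-102 - 57*(-47))) = 25100/((-198 + (-10 - 40)*(-49 + 28))/(-148 + (-10 - 40)*(-49 + 28)) - (-102 - 57*(-47))) = 25100/((-198 - 50*(-21))/(-148 - 50*(-21)) - (-102 + 2679)) = 25100/((-198 + 1050)/(-148 + 1050) - 1*2577) = 25100/(852/902 - 2577) = 25100/((1/902)*852 - 2577) = 25100/(426/451 - 2577) = 25100/(-1161801/451) = 25100*(-451/1161801) = -11320100/1161801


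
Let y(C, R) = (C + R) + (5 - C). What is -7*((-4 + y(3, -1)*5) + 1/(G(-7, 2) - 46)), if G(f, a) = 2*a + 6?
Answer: -4025/36 ≈ -111.81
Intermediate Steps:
G(f, a) = 6 + 2*a
y(C, R) = 5 + R
-7*((-4 + y(3, -1)*5) + 1/(G(-7, 2) - 46)) = -7*((-4 + (5 - 1)*5) + 1/((6 + 2*2) - 46)) = -7*((-4 + 4*5) + 1/((6 + 4) - 46)) = -7*((-4 + 20) + 1/(10 - 46)) = -7*(16 + 1/(-36)) = -7*(16 - 1/36) = -7*575/36 = -4025/36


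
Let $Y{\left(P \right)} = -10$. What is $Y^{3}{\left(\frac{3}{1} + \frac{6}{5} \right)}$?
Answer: $-1000$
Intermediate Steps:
$Y^{3}{\left(\frac{3}{1} + \frac{6}{5} \right)} = \left(-10\right)^{3} = -1000$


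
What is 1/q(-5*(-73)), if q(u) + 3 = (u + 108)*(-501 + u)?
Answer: -1/64331 ≈ -1.5545e-5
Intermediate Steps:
q(u) = -3 + (-501 + u)*(108 + u) (q(u) = -3 + (u + 108)*(-501 + u) = -3 + (108 + u)*(-501 + u) = -3 + (-501 + u)*(108 + u))
1/q(-5*(-73)) = 1/(-54111 + (-5*(-73))**2 - (-1965)*(-73)) = 1/(-54111 + 365**2 - 393*365) = 1/(-54111 + 133225 - 143445) = 1/(-64331) = -1/64331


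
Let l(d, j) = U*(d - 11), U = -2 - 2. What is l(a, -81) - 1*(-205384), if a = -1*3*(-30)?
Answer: 205068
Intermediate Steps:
U = -4
a = 90 (a = -3*(-30) = 90)
l(d, j) = 44 - 4*d (l(d, j) = -4*(d - 11) = -4*(-11 + d) = 44 - 4*d)
l(a, -81) - 1*(-205384) = (44 - 4*90) - 1*(-205384) = (44 - 360) + 205384 = -316 + 205384 = 205068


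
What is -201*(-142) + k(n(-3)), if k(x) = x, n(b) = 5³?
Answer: 28667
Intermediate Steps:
n(b) = 125
-201*(-142) + k(n(-3)) = -201*(-142) + 125 = 28542 + 125 = 28667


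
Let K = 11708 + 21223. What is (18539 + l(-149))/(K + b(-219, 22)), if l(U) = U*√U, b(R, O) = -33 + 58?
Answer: 18539/32956 - 149*I*√149/32956 ≈ 0.56254 - 0.055188*I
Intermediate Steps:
b(R, O) = 25
l(U) = U^(3/2)
K = 32931
(18539 + l(-149))/(K + b(-219, 22)) = (18539 + (-149)^(3/2))/(32931 + 25) = (18539 - 149*I*√149)/32956 = (18539 - 149*I*√149)*(1/32956) = 18539/32956 - 149*I*√149/32956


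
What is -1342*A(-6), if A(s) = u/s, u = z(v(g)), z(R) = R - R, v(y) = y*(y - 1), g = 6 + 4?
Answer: 0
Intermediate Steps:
g = 10
v(y) = y*(-1 + y)
z(R) = 0
u = 0
A(s) = 0 (A(s) = 0/s = 0)
-1342*A(-6) = -1342*0 = 0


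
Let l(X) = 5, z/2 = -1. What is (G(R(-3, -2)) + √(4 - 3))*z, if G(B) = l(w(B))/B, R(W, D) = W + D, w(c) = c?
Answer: 0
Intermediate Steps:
z = -2 (z = 2*(-1) = -2)
R(W, D) = D + W
G(B) = 5/B
(G(R(-3, -2)) + √(4 - 3))*z = (5/(-2 - 3) + √(4 - 3))*(-2) = (5/(-5) + √1)*(-2) = (5*(-⅕) + 1)*(-2) = (-1 + 1)*(-2) = 0*(-2) = 0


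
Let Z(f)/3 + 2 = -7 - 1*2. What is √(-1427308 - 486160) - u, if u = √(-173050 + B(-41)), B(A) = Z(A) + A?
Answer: 2*I*(√478367 - 3*√4809) ≈ 967.2*I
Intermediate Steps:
Z(f) = -33 (Z(f) = -6 + 3*(-7 - 1*2) = -6 + 3*(-7 - 2) = -6 + 3*(-9) = -6 - 27 = -33)
B(A) = -33 + A
u = 6*I*√4809 (u = √(-173050 + (-33 - 41)) = √(-173050 - 74) = √(-173124) = 6*I*√4809 ≈ 416.08*I)
√(-1427308 - 486160) - u = √(-1427308 - 486160) - 6*I*√4809 = √(-1913468) - 6*I*√4809 = 2*I*√478367 - 6*I*√4809 = -6*I*√4809 + 2*I*√478367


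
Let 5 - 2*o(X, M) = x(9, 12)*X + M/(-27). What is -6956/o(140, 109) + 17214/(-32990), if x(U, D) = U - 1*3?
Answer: 1500702807/92520455 ≈ 16.220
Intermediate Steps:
x(U, D) = -3 + U (x(U, D) = U - 3 = -3 + U)
o(X, M) = 5/2 - 3*X + M/54 (o(X, M) = 5/2 - ((-3 + 9)*X + M/(-27))/2 = 5/2 - (6*X - M/27)/2 = 5/2 + (-3*X + M/54) = 5/2 - 3*X + M/54)
-6956/o(140, 109) + 17214/(-32990) = -6956/(5/2 - 3*140 + (1/54)*109) + 17214/(-32990) = -6956/(5/2 - 420 + 109/54) + 17214*(-1/32990) = -6956/(-11218/27) - 8607/16495 = -6956*(-27/11218) - 8607/16495 = 93906/5609 - 8607/16495 = 1500702807/92520455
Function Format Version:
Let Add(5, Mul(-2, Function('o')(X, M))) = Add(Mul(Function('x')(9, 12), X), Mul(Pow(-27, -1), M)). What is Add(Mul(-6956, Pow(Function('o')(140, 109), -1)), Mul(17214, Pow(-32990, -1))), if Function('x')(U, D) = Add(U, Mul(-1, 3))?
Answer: Rational(1500702807, 92520455) ≈ 16.220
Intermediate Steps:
Function('x')(U, D) = Add(-3, U) (Function('x')(U, D) = Add(U, -3) = Add(-3, U))
Function('o')(X, M) = Add(Rational(5, 2), Mul(-3, X), Mul(Rational(1, 54), M)) (Function('o')(X, M) = Add(Rational(5, 2), Mul(Rational(-1, 2), Add(Mul(Add(-3, 9), X), Mul(Pow(-27, -1), M)))) = Add(Rational(5, 2), Mul(Rational(-1, 2), Add(Mul(6, X), Mul(Rational(-1, 27), M)))) = Add(Rational(5, 2), Add(Mul(-3, X), Mul(Rational(1, 54), M))) = Add(Rational(5, 2), Mul(-3, X), Mul(Rational(1, 54), M)))
Add(Mul(-6956, Pow(Function('o')(140, 109), -1)), Mul(17214, Pow(-32990, -1))) = Add(Mul(-6956, Pow(Add(Rational(5, 2), Mul(-3, 140), Mul(Rational(1, 54), 109)), -1)), Mul(17214, Pow(-32990, -1))) = Add(Mul(-6956, Pow(Add(Rational(5, 2), -420, Rational(109, 54)), -1)), Mul(17214, Rational(-1, 32990))) = Add(Mul(-6956, Pow(Rational(-11218, 27), -1)), Rational(-8607, 16495)) = Add(Mul(-6956, Rational(-27, 11218)), Rational(-8607, 16495)) = Add(Rational(93906, 5609), Rational(-8607, 16495)) = Rational(1500702807, 92520455)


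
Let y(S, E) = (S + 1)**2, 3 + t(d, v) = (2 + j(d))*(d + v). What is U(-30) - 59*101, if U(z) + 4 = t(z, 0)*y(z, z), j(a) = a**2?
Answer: -22765946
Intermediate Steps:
t(d, v) = -3 + (2 + d**2)*(d + v)
y(S, E) = (1 + S)**2
U(z) = -4 + (1 + z)**2*(-3 + z**3 + 2*z) (U(z) = -4 + (-3 + z**3 + 2*z + 2*0 + 0*z**2)*(1 + z)**2 = -4 + (-3 + z**3 + 2*z + 0 + 0)*(1 + z)**2 = -4 + (-3 + z**3 + 2*z)*(1 + z)**2 = -4 + (1 + z)**2*(-3 + z**3 + 2*z))
U(-30) - 59*101 = (-4 + (1 - 30)**2*(-3 + (-30)**3 + 2*(-30))) - 59*101 = (-4 + (-29)**2*(-3 - 27000 - 60)) - 1*5959 = (-4 + 841*(-27063)) - 5959 = (-4 - 22759983) - 5959 = -22759987 - 5959 = -22765946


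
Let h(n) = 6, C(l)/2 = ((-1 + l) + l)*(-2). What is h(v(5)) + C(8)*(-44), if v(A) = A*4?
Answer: 2646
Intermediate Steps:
v(A) = 4*A
C(l) = 4 - 8*l (C(l) = 2*(((-1 + l) + l)*(-2)) = 2*((-1 + 2*l)*(-2)) = 2*(2 - 4*l) = 4 - 8*l)
h(v(5)) + C(8)*(-44) = 6 + (4 - 8*8)*(-44) = 6 + (4 - 64)*(-44) = 6 - 60*(-44) = 6 + 2640 = 2646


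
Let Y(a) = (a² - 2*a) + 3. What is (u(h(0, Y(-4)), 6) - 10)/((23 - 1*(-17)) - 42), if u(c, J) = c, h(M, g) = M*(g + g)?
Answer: 5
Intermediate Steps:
Y(a) = 3 + a² - 2*a
h(M, g) = 2*M*g (h(M, g) = M*(2*g) = 2*M*g)
(u(h(0, Y(-4)), 6) - 10)/((23 - 1*(-17)) - 42) = (2*0*(3 + (-4)² - 2*(-4)) - 10)/((23 - 1*(-17)) - 42) = (2*0*(3 + 16 + 8) - 10)/((23 + 17) - 42) = (2*0*27 - 10)/(40 - 42) = (0 - 10)/(-2) = -10*(-½) = 5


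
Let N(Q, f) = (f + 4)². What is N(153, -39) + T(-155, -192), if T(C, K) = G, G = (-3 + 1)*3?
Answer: 1219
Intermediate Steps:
N(Q, f) = (4 + f)²
G = -6 (G = -2*3 = -6)
T(C, K) = -6
N(153, -39) + T(-155, -192) = (4 - 39)² - 6 = (-35)² - 6 = 1225 - 6 = 1219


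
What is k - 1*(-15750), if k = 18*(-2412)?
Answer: -27666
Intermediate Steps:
k = -43416
k - 1*(-15750) = -43416 - 1*(-15750) = -43416 + 15750 = -27666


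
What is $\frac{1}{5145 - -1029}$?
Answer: $\frac{1}{6174} \approx 0.00016197$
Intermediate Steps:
$\frac{1}{5145 - -1029} = \frac{1}{5145 + 1029} = \frac{1}{6174}$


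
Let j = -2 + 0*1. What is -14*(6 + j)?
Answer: -56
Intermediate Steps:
j = -2 (j = -2 + 0 = -2)
-14*(6 + j) = -14*(6 - 2) = -14*4 = -56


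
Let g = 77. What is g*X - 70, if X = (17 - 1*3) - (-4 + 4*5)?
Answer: -224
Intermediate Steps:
X = -2 (X = (17 - 3) - (-4 + 20) = 14 - 1*16 = 14 - 16 = -2)
g*X - 70 = 77*(-2) - 70 = -154 - 70 = -224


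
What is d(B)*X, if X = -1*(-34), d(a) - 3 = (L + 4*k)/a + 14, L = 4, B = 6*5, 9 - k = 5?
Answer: 1802/3 ≈ 600.67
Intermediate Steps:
k = 4 (k = 9 - 1*5 = 9 - 5 = 4)
B = 30
d(a) = 17 + 20/a (d(a) = 3 + ((4 + 4*4)/a + 14) = 3 + ((4 + 16)/a + 14) = 3 + (20/a + 14) = 3 + (14 + 20/a) = 17 + 20/a)
X = 34
d(B)*X = (17 + 20/30)*34 = (17 + 20*(1/30))*34 = (17 + 2/3)*34 = (53/3)*34 = 1802/3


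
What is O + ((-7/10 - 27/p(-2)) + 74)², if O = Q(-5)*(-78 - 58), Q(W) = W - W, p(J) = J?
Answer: 188356/25 ≈ 7534.2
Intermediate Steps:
Q(W) = 0
O = 0 (O = 0*(-78 - 58) = 0*(-136) = 0)
O + ((-7/10 - 27/p(-2)) + 74)² = 0 + ((-7/10 - 27/(-2)) + 74)² = 0 + ((-7*⅒ - 27*(-½)) + 74)² = 0 + ((-7/10 + 27/2) + 74)² = 0 + (64/5 + 74)² = 0 + (434/5)² = 0 + 188356/25 = 188356/25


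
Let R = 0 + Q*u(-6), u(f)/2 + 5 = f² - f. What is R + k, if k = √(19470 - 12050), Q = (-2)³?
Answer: -592 + 2*√1855 ≈ -505.86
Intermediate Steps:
u(f) = -10 - 2*f + 2*f² (u(f) = -10 + 2*(f² - f) = -10 + (-2*f + 2*f²) = -10 - 2*f + 2*f²)
Q = -8
R = -592 (R = 0 - 8*(-10 - 2*(-6) + 2*(-6)²) = 0 - 8*(-10 + 12 + 2*36) = 0 - 8*(-10 + 12 + 72) = 0 - 8*74 = 0 - 592 = -592)
k = 2*√1855 (k = √7420 = 2*√1855 ≈ 86.139)
R + k = -592 + 2*√1855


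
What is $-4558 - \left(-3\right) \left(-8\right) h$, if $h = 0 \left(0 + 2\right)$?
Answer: $-4558$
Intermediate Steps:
$h = 0$ ($h = 0 \cdot 2 = 0$)
$-4558 - \left(-3\right) \left(-8\right) h = -4558 - \left(-3\right) \left(-8\right) 0 = -4558 - 24 \cdot 0 = -4558 - 0 = -4558 + 0 = -4558$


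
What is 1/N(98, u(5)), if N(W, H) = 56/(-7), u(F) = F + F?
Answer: -1/8 ≈ -0.12500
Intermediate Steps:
u(F) = 2*F
N(W, H) = -8 (N(W, H) = 56*(-1/7) = -8)
1/N(98, u(5)) = 1/(-8) = -1/8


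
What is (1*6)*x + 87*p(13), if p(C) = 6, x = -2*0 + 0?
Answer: 522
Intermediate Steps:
x = 0 (x = 0 + 0 = 0)
(1*6)*x + 87*p(13) = (1*6)*0 + 87*6 = 6*0 + 522 = 0 + 522 = 522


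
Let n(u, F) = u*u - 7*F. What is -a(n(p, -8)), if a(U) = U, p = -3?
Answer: -65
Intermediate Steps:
n(u, F) = u² - 7*F
-a(n(p, -8)) = -((-3)² - 7*(-8)) = -(9 + 56) = -1*65 = -65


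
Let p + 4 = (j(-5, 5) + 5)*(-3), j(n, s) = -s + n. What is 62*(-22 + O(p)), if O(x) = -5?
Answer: -1674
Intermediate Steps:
j(n, s) = n - s
p = 11 (p = -4 + ((-5 - 1*5) + 5)*(-3) = -4 + ((-5 - 5) + 5)*(-3) = -4 + (-10 + 5)*(-3) = -4 - 5*(-3) = -4 + 15 = 11)
62*(-22 + O(p)) = 62*(-22 - 5) = 62*(-27) = -1674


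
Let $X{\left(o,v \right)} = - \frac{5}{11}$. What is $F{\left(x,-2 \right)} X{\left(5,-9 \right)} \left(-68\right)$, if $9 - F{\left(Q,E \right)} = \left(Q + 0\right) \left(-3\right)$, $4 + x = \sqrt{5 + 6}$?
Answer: $- \frac{1020}{11} + \frac{1020 \sqrt{11}}{11} \approx 214.81$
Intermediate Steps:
$x = -4 + \sqrt{11}$ ($x = -4 + \sqrt{5 + 6} = -4 + \sqrt{11} \approx -0.68338$)
$F{\left(Q,E \right)} = 9 + 3 Q$ ($F{\left(Q,E \right)} = 9 - \left(Q + 0\right) \left(-3\right) = 9 - Q \left(-3\right) = 9 - - 3 Q = 9 + 3 Q$)
$X{\left(o,v \right)} = - \frac{5}{11}$ ($X{\left(o,v \right)} = \left(-5\right) \frac{1}{11} = - \frac{5}{11}$)
$F{\left(x,-2 \right)} X{\left(5,-9 \right)} \left(-68\right) = \left(9 + 3 \left(-4 + \sqrt{11}\right)\right) \left(- \frac{5}{11}\right) \left(-68\right) = \left(9 - \left(12 - 3 \sqrt{11}\right)\right) \left(- \frac{5}{11}\right) \left(-68\right) = \left(-3 + 3 \sqrt{11}\right) \left(- \frac{5}{11}\right) \left(-68\right) = \left(\frac{15}{11} - \frac{15 \sqrt{11}}{11}\right) \left(-68\right) = - \frac{1020}{11} + \frac{1020 \sqrt{11}}{11}$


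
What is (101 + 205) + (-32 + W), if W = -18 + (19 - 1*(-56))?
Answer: 331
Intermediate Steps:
W = 57 (W = -18 + (19 + 56) = -18 + 75 = 57)
(101 + 205) + (-32 + W) = (101 + 205) + (-32 + 57) = 306 + 25 = 331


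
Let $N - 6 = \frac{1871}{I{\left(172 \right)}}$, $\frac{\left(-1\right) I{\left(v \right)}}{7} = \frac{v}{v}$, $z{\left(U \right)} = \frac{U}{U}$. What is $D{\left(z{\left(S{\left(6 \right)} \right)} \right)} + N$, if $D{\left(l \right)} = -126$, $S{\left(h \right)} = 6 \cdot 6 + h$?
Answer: $- \frac{2711}{7} \approx -387.29$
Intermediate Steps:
$S{\left(h \right)} = 36 + h$
$z{\left(U \right)} = 1$
$I{\left(v \right)} = -7$ ($I{\left(v \right)} = - 7 \frac{v}{v} = \left(-7\right) 1 = -7$)
$N = - \frac{1829}{7}$ ($N = 6 + \frac{1871}{-7} = 6 + 1871 \left(- \frac{1}{7}\right) = 6 - \frac{1871}{7} = - \frac{1829}{7} \approx -261.29$)
$D{\left(z{\left(S{\left(6 \right)} \right)} \right)} + N = -126 - \frac{1829}{7} = - \frac{2711}{7}$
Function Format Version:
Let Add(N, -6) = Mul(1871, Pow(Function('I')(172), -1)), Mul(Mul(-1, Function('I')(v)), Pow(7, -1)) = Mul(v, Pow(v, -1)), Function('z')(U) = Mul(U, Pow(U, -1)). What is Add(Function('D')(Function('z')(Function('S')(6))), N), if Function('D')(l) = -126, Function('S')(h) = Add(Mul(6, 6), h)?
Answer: Rational(-2711, 7) ≈ -387.29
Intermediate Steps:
Function('S')(h) = Add(36, h)
Function('z')(U) = 1
Function('I')(v) = -7 (Function('I')(v) = Mul(-7, Mul(v, Pow(v, -1))) = Mul(-7, 1) = -7)
N = Rational(-1829, 7) (N = Add(6, Mul(1871, Pow(-7, -1))) = Add(6, Mul(1871, Rational(-1, 7))) = Add(6, Rational(-1871, 7)) = Rational(-1829, 7) ≈ -261.29)
Add(Function('D')(Function('z')(Function('S')(6))), N) = Add(-126, Rational(-1829, 7)) = Rational(-2711, 7)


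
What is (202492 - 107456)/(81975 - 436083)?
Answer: -1033/3849 ≈ -0.26838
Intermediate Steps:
(202492 - 107456)/(81975 - 436083) = 95036/(-354108) = 95036*(-1/354108) = -1033/3849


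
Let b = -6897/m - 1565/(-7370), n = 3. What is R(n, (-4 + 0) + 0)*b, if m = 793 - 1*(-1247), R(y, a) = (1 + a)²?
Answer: -14291487/501160 ≈ -28.517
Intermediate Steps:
m = 2040 (m = 793 + 1247 = 2040)
b = -1587943/501160 (b = -6897/2040 - 1565/(-7370) = -6897*1/2040 - 1565*(-1/7370) = -2299/680 + 313/1474 = -1587943/501160 ≈ -3.1685)
R(n, (-4 + 0) + 0)*b = (1 + ((-4 + 0) + 0))²*(-1587943/501160) = (1 + (-4 + 0))²*(-1587943/501160) = (1 - 4)²*(-1587943/501160) = (-3)²*(-1587943/501160) = 9*(-1587943/501160) = -14291487/501160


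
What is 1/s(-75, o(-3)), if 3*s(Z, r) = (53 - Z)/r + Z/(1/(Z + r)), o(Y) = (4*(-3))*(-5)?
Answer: 45/16907 ≈ 0.0026616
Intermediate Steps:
o(Y) = 60 (o(Y) = -12*(-5) = 60)
s(Z, r) = Z*(Z + r)/3 + (53 - Z)/(3*r) (s(Z, r) = ((53 - Z)/r + Z/(1/(Z + r)))/3 = ((53 - Z)/r + Z*(Z + r))/3 = (Z*(Z + r) + (53 - Z)/r)/3 = Z*(Z + r)/3 + (53 - Z)/(3*r))
1/s(-75, o(-3)) = 1/((⅓)*(53 - 1*(-75) - 75*60*(-75 + 60))/60) = 1/((⅓)*(1/60)*(53 + 75 - 75*60*(-15))) = 1/((⅓)*(1/60)*(53 + 75 + 67500)) = 1/((⅓)*(1/60)*67628) = 1/(16907/45) = 45/16907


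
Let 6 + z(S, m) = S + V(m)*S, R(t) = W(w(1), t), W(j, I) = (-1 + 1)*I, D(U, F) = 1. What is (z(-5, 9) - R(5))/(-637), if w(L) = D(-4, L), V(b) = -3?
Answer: -4/637 ≈ -0.0062794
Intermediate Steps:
w(L) = 1
W(j, I) = 0 (W(j, I) = 0*I = 0)
R(t) = 0
z(S, m) = -6 - 2*S (z(S, m) = -6 + (S - 3*S) = -6 - 2*S)
(z(-5, 9) - R(5))/(-637) = ((-6 - 2*(-5)) - 0)/(-637) = -((-6 + 10) - 1*0)/637 = -(4 + 0)/637 = -1/637*4 = -4/637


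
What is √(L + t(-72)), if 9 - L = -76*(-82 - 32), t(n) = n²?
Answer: I*√3471 ≈ 58.915*I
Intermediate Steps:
L = -8655 (L = 9 - (-76)*(-82 - 32) = 9 - (-76)*(-114) = 9 - 1*8664 = 9 - 8664 = -8655)
√(L + t(-72)) = √(-8655 + (-72)²) = √(-8655 + 5184) = √(-3471) = I*√3471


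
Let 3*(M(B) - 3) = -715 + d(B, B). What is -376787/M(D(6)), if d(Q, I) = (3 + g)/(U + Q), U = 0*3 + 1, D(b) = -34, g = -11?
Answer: 37301913/23290 ≈ 1601.6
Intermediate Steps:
U = 1 (U = 0 + 1 = 1)
d(Q, I) = -8/(1 + Q) (d(Q, I) = (3 - 11)/(1 + Q) = -8/(1 + Q))
M(B) = -706/3 - 8/(3*(1 + B)) (M(B) = 3 + (-715 - 8/(1 + B))/3 = 3 + (-715/3 - 8/(3*(1 + B))) = -706/3 - 8/(3*(1 + B)))
-376787/M(D(6)) = -376787*3*(1 - 34)/(2*(-357 - 353*(-34))) = -376787*(-99/(2*(-357 + 12002))) = -376787/((⅔)*(-1/33)*11645) = -376787/(-23290/99) = -376787*(-99/23290) = 37301913/23290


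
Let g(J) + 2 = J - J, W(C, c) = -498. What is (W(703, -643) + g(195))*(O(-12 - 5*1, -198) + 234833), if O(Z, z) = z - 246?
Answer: -117194500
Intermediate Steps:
g(J) = -2 (g(J) = -2 + (J - J) = -2 + 0 = -2)
O(Z, z) = -246 + z
(W(703, -643) + g(195))*(O(-12 - 5*1, -198) + 234833) = (-498 - 2)*((-246 - 198) + 234833) = -500*(-444 + 234833) = -500*234389 = -117194500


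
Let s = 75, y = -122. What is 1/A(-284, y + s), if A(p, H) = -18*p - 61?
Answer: 1/5051 ≈ 0.00019798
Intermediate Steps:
A(p, H) = -61 - 18*p
1/A(-284, y + s) = 1/(-61 - 18*(-284)) = 1/(-61 + 5112) = 1/5051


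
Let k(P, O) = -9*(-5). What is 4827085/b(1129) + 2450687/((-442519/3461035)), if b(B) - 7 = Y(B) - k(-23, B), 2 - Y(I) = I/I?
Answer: -315966875625780/16373203 ≈ -1.9298e+7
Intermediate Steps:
k(P, O) = 45
Y(I) = 1 (Y(I) = 2 - I/I = 2 - 1*1 = 2 - 1 = 1)
b(B) = -37 (b(B) = 7 + (1 - 1*45) = 7 + (1 - 45) = 7 - 44 = -37)
4827085/b(1129) + 2450687/((-442519/3461035)) = 4827085/(-37) + 2450687/((-442519/3461035)) = 4827085*(-1/37) + 2450687/((-442519*1/3461035)) = -4827085/37 + 2450687/(-442519/3461035) = -4827085/37 + 2450687*(-3461035/442519) = -4827085/37 - 8481913481045/442519 = -315966875625780/16373203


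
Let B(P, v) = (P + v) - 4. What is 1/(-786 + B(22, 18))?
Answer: -1/750 ≈ -0.0013333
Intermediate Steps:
B(P, v) = -4 + P + v
1/(-786 + B(22, 18)) = 1/(-786 + (-4 + 22 + 18)) = 1/(-786 + 36) = 1/(-750) = -1/750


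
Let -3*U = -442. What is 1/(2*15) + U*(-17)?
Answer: -75139/30 ≈ -2504.6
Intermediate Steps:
U = 442/3 (U = -⅓*(-442) = 442/3 ≈ 147.33)
1/(2*15) + U*(-17) = 1/(2*15) + (442/3)*(-17) = 1/30 - 7514/3 = -75139/30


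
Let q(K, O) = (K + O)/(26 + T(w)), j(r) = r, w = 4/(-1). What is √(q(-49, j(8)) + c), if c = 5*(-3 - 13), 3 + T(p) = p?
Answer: I*√29659/19 ≈ 9.0641*I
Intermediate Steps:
w = -4 (w = 4*(-1) = -4)
T(p) = -3 + p
c = -80 (c = 5*(-16) = -80)
q(K, O) = K/19 + O/19 (q(K, O) = (K + O)/(26 + (-3 - 4)) = (K + O)/(26 - 7) = (K + O)/19 = (K + O)*(1/19) = K/19 + O/19)
√(q(-49, j(8)) + c) = √(((1/19)*(-49) + (1/19)*8) - 80) = √((-49/19 + 8/19) - 80) = √(-41/19 - 80) = √(-1561/19) = I*√29659/19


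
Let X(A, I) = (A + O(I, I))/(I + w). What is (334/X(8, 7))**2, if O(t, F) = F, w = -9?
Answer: 446224/225 ≈ 1983.2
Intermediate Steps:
X(A, I) = (A + I)/(-9 + I) (X(A, I) = (A + I)/(I - 9) = (A + I)/(-9 + I))
(334/X(8, 7))**2 = (334/(((8 + 7)/(-9 + 7))))**2 = (334/((15/(-2))))**2 = (334/((-1/2*15)))**2 = (334/(-15/2))**2 = (334*(-2/15))**2 = (-668/15)**2 = 446224/225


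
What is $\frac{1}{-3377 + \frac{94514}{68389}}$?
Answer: $- \frac{68389}{230855139} \approx -0.00029624$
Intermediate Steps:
$\frac{1}{-3377 + \frac{94514}{68389}} = \frac{1}{- \frac{230855139}{68389}} = - \frac{68389}{230855139}$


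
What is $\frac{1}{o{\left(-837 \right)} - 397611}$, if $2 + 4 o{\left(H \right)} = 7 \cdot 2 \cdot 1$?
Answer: $- \frac{1}{397608} \approx -2.515 \cdot 10^{-6}$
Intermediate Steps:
$o{\left(H \right)} = 3$ ($o{\left(H \right)} = - \frac{1}{2} + \frac{7 \cdot 2 \cdot 1}{4} = - \frac{1}{2} + \frac{14 \cdot 1}{4} = - \frac{1}{2} + \frac{1}{4} \cdot 14 = - \frac{1}{2} + \frac{7}{2} = 3$)
$\frac{1}{o{\left(-837 \right)} - 397611} = \frac{1}{3 - 397611} = \frac{1}{-397608} = - \frac{1}{397608}$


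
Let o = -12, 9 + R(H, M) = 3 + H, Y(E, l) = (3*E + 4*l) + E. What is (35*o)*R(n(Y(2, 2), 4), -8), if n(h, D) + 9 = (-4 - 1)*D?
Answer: 14700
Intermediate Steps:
Y(E, l) = 4*E + 4*l
n(h, D) = -9 - 5*D (n(h, D) = -9 + (-4 - 1)*D = -9 - 5*D)
R(H, M) = -6 + H (R(H, M) = -9 + (3 + H) = -6 + H)
(35*o)*R(n(Y(2, 2), 4), -8) = (35*(-12))*(-6 + (-9 - 5*4)) = -420*(-6 + (-9 - 20)) = -420*(-6 - 29) = -420*(-35) = 14700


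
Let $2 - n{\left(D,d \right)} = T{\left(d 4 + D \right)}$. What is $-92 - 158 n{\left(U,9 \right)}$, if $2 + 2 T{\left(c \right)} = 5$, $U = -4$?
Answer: $-171$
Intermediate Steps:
$T{\left(c \right)} = \frac{3}{2}$ ($T{\left(c \right)} = -1 + \frac{1}{2} \cdot 5 = -1 + \frac{5}{2} = \frac{3}{2}$)
$n{\left(D,d \right)} = \frac{1}{2}$ ($n{\left(D,d \right)} = 2 - \frac{3}{2} = \frac{1}{2}$)
$-92 - 158 n{\left(U,9 \right)} = -92 - 79 = -171$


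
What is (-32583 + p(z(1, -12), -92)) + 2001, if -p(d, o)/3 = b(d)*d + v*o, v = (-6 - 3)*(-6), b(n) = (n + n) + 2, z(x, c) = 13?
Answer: -16770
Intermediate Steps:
b(n) = 2 + 2*n (b(n) = 2*n + 2 = 2 + 2*n)
v = 54 (v = -9*(-6) = 54)
p(d, o) = -162*o - 3*d*(2 + 2*d) (p(d, o) = -3*((2 + 2*d)*d + 54*o) = -3*(d*(2 + 2*d) + 54*o) = -3*(54*o + d*(2 + 2*d)) = -162*o - 3*d*(2 + 2*d))
(-32583 + p(z(1, -12), -92)) + 2001 = (-32583 + (-162*(-92) - 6*13*(1 + 13))) + 2001 = (-32583 + (14904 - 6*13*14)) + 2001 = (-32583 + (14904 - 1092)) + 2001 = (-32583 + 13812) + 2001 = -18771 + 2001 = -16770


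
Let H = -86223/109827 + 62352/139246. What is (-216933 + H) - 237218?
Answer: -1157553829579916/2548828407 ≈ -4.5415e+5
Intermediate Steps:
H = -859712459/2548828407 (H = -86223*1/109827 + 62352*(1/139246) = -28741/36609 + 31176/69623 = -859712459/2548828407 ≈ -0.33730)
(-216933 + H) - 237218 = (-216933 - 859712459/2548828407) - 237218 = -552925852528190/2548828407 - 237218 = -1157553829579916/2548828407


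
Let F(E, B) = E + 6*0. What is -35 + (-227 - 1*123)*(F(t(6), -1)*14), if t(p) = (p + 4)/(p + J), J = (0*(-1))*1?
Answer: -24605/3 ≈ -8201.7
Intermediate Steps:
J = 0 (J = 0*1 = 0)
t(p) = (4 + p)/p (t(p) = (p + 4)/(p + 0) = (4 + p)/p)
F(E, B) = E (F(E, B) = E + 0 = E)
-35 + (-227 - 1*123)*(F(t(6), -1)*14) = -35 + (-227 - 1*123)*(((4 + 6)/6)*14) = -35 + (-227 - 123)*(((⅙)*10)*14) = -35 - 1750*14/3 = -35 - 350*70/3 = -35 - 24500/3 = -24605/3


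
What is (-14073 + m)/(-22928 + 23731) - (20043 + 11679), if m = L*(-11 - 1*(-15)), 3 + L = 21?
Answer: -25486767/803 ≈ -31739.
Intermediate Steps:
L = 18 (L = -3 + 21 = 18)
m = 72 (m = 18*(-11 - 1*(-15)) = 18*(-11 + 15) = 18*4 = 72)
(-14073 + m)/(-22928 + 23731) - (20043 + 11679) = (-14073 + 72)/(-22928 + 23731) - (20043 + 11679) = -14001/803 - 1*31722 = -14001*1/803 - 31722 = -14001/803 - 31722 = -25486767/803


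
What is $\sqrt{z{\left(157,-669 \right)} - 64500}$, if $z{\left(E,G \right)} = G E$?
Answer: $9 i \sqrt{2093} \approx 411.74 i$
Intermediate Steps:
$z{\left(E,G \right)} = E G$
$\sqrt{z{\left(157,-669 \right)} - 64500} = \sqrt{157 \left(-669\right) - 64500} = \sqrt{-105033 - 64500} = \sqrt{-169533} = 9 i \sqrt{2093}$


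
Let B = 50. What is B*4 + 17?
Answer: 217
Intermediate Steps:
B*4 + 17 = 50*4 + 17 = 200 + 17 = 217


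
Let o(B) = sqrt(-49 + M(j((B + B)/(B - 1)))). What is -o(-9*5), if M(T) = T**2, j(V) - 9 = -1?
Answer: -sqrt(15) ≈ -3.8730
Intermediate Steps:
j(V) = 8 (j(V) = 9 - 1 = 8)
o(B) = sqrt(15) (o(B) = sqrt(-49 + 8**2) = sqrt(-49 + 64) = sqrt(15))
-o(-9*5) = -sqrt(15)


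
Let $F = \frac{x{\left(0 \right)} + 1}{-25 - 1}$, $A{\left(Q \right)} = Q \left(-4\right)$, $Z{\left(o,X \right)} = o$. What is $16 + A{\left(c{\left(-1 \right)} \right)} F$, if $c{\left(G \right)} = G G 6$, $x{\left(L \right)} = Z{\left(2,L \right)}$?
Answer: $\frac{244}{13} \approx 18.769$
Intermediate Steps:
$x{\left(L \right)} = 2$
$c{\left(G \right)} = 6 G^{2}$ ($c{\left(G \right)} = G^{2} \cdot 6 = 6 G^{2}$)
$A{\left(Q \right)} = - 4 Q$
$F = - \frac{3}{26}$ ($F = \frac{2 + 1}{-25 - 1} = \frac{3}{-26} = 3 \left(- \frac{1}{26}\right) = - \frac{3}{26} \approx -0.11538$)
$16 + A{\left(c{\left(-1 \right)} \right)} F = 16 + - 4 \cdot 6 \left(-1\right)^{2} \left(- \frac{3}{26}\right) = 16 + - 4 \cdot 6 \cdot 1 \left(- \frac{3}{26}\right) = 16 + \left(-4\right) 6 \left(- \frac{3}{26}\right) = 16 - - \frac{36}{13} = 16 + \frac{36}{13} = \frac{244}{13}$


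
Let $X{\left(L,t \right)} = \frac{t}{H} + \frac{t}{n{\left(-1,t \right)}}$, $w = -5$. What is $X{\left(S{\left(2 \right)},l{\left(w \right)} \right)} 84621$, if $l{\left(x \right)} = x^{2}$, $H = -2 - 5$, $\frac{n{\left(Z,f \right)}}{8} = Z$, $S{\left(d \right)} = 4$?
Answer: $- \frac{31732875}{56} \approx -5.6666 \cdot 10^{5}$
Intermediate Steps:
$n{\left(Z,f \right)} = 8 Z$
$H = -7$
$X{\left(L,t \right)} = - \frac{15 t}{56}$ ($X{\left(L,t \right)} = \frac{t}{-7} + \frac{t}{8 \left(-1\right)} = t \left(- \frac{1}{7}\right) + \frac{t}{-8} = - \frac{t}{7} + t \left(- \frac{1}{8}\right) = - \frac{t}{7} - \frac{t}{8} = - \frac{15 t}{56}$)
$X{\left(S{\left(2 \right)},l{\left(w \right)} \right)} 84621 = - \frac{15 \left(-5\right)^{2}}{56} \cdot 84621 = \left(- \frac{15}{56}\right) 25 \cdot 84621 = \left(- \frac{375}{56}\right) 84621 = - \frac{31732875}{56}$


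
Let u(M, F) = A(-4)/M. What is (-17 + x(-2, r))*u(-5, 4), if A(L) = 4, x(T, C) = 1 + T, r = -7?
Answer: 72/5 ≈ 14.400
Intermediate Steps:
u(M, F) = 4/M
(-17 + x(-2, r))*u(-5, 4) = (-17 + (1 - 2))*(4/(-5)) = (-17 - 1)*(4*(-⅕)) = -18*(-⅘) = 72/5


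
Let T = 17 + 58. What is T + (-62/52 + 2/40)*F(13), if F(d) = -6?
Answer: 10641/130 ≈ 81.854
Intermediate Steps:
T = 75
T + (-62/52 + 2/40)*F(13) = 75 + (-62/52 + 2/40)*(-6) = 75 + (-62*1/52 + 2*(1/40))*(-6) = 75 + (-31/26 + 1/20)*(-6) = 75 - 297/260*(-6) = 75 + 891/130 = 10641/130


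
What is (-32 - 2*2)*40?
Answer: -1440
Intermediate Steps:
(-32 - 2*2)*40 = (-32 - 4)*40 = -36*40 = -1440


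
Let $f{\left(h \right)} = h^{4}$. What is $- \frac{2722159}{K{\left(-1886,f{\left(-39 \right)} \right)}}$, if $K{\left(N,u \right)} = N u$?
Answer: $\frac{2722159}{4363149726} \approx 0.0006239$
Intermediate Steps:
$- \frac{2722159}{K{\left(-1886,f{\left(-39 \right)} \right)}} = - \frac{2722159}{\left(-1886\right) \left(-39\right)^{4}} = - \frac{2722159}{\left(-1886\right) 2313441} = - \frac{2722159}{-4363149726} = \left(-2722159\right) \left(- \frac{1}{4363149726}\right) = \frac{2722159}{4363149726}$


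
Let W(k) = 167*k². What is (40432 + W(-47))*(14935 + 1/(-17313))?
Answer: 1216570222070/199 ≈ 6.1134e+9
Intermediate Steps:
(40432 + W(-47))*(14935 + 1/(-17313)) = (40432 + 167*(-47)²)*(14935 + 1/(-17313)) = (40432 + 167*2209)*(14935 - 1/17313) = (40432 + 368903)*(258569654/17313) = 409335*(258569654/17313) = 1216570222070/199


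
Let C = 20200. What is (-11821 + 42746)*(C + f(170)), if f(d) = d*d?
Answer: 1518417500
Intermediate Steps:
f(d) = d²
(-11821 + 42746)*(C + f(170)) = (-11821 + 42746)*(20200 + 170²) = 30925*(20200 + 28900) = 30925*49100 = 1518417500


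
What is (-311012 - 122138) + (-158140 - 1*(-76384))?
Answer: -514906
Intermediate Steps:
(-311012 - 122138) + (-158140 - 1*(-76384)) = -433150 + (-158140 + 76384) = -433150 - 81756 = -514906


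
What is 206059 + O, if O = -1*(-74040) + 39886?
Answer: 319985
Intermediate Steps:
O = 113926 (O = 74040 + 39886 = 113926)
206059 + O = 206059 + 113926 = 319985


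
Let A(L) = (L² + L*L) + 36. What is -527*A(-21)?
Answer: -483786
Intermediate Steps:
A(L) = 36 + 2*L² (A(L) = (L² + L²) + 36 = 2*L² + 36 = 36 + 2*L²)
-527*A(-21) = -527*(36 + 2*(-21)²) = -527*(36 + 2*441) = -527*(36 + 882) = -527*918 = -483786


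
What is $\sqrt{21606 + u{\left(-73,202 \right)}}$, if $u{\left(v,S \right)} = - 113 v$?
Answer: $\sqrt{29855} \approx 172.79$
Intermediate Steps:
$\sqrt{21606 + u{\left(-73,202 \right)}} = \sqrt{21606 - -8249} = \sqrt{21606 + 8249} = \sqrt{29855}$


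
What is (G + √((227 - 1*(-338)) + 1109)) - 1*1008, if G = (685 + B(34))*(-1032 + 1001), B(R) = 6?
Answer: -22429 + 3*√186 ≈ -22388.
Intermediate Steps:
G = -21421 (G = (685 + 6)*(-1032 + 1001) = 691*(-31) = -21421)
(G + √((227 - 1*(-338)) + 1109)) - 1*1008 = (-21421 + √((227 - 1*(-338)) + 1109)) - 1*1008 = (-21421 + √((227 + 338) + 1109)) - 1008 = (-21421 + √(565 + 1109)) - 1008 = (-21421 + √1674) - 1008 = (-21421 + 3*√186) - 1008 = -22429 + 3*√186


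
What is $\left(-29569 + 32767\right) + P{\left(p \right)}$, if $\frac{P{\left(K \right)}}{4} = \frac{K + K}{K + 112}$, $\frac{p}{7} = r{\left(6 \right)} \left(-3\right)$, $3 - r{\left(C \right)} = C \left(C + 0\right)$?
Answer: $\frac{368562}{115} \approx 3204.9$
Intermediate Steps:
$r{\left(C \right)} = 3 - C^{2}$ ($r{\left(C \right)} = 3 - C \left(C + 0\right) = 3 - C C = 3 - C^{2}$)
$p = 693$ ($p = 7 \left(3 - 6^{2}\right) \left(-3\right) = 7 \left(3 - 36\right) \left(-3\right) = 7 \left(\left(-33\right) \left(-3\right)\right) = 7 \cdot 99 = 693$)
$P{\left(K \right)} = \frac{8 K}{112 + K}$ ($P{\left(K \right)} = 4 \frac{K + K}{K + 112} = 4 \frac{2 K}{112 + K} = \frac{8 K}{112 + K}$)
$\left(-29569 + 32767\right) + P{\left(p \right)} = \left(-29569 + 32767\right) + 8 \cdot 693 \frac{1}{112 + 693} = 3198 + 8 \cdot 693 \cdot \frac{1}{805} = 3198 + \frac{792}{115} = \frac{368562}{115}$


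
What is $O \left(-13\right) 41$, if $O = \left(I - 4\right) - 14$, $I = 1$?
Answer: $9061$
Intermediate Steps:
$O = -17$ ($O = \left(1 - 4\right) - 14 = -3 - 14 = -17$)
$O \left(-13\right) 41 = \left(-17\right) \left(-13\right) 41 = 221 \cdot 41 = 9061$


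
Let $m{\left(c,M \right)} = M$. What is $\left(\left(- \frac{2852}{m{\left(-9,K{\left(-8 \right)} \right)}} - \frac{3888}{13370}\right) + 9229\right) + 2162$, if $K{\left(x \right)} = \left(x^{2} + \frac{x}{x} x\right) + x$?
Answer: $\frac{908996287}{80220} \approx 11331.0$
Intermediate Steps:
$K{\left(x \right)} = x^{2} + 2 x$ ($K{\left(x \right)} = \left(x^{2} + 1 x\right) + x = \left(x^{2} + x\right) + x = \left(x + x^{2}\right) + x = x^{2} + 2 x$)
$\left(\left(- \frac{2852}{m{\left(-9,K{\left(-8 \right)} \right)}} - \frac{3888}{13370}\right) + 9229\right) + 2162 = \left(\left(- \frac{2852}{\left(-8\right) \left(2 - 8\right)} - \frac{3888}{13370}\right) + 9229\right) + 2162 = \left(\left(- \frac{2852}{\left(-8\right) \left(-6\right)} - \frac{1944}{6685}\right) + 9229\right) + 2162 = \left(\left(- \frac{2852}{48} - \frac{1944}{6685}\right) + 9229\right) + 2162 = \left(\left(\left(-2852\right) \frac{1}{48} - \frac{1944}{6685}\right) + 9229\right) + 2162 = \left(\left(- \frac{713}{12} - \frac{1944}{6685}\right) + 9229\right) + 2162 = \left(- \frac{4789733}{80220} + 9229\right) + 2162 = \frac{735560647}{80220} + 2162 = \frac{908996287}{80220}$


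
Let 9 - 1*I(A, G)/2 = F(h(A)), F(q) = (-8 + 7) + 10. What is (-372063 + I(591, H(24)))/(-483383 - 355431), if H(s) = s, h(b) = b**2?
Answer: 372063/838814 ≈ 0.44356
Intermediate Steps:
F(q) = 9 (F(q) = -1 + 10 = 9)
I(A, G) = 0 (I(A, G) = 18 - 2*9 = 18 - 18 = 0)
(-372063 + I(591, H(24)))/(-483383 - 355431) = (-372063 + 0)/(-483383 - 355431) = -372063/(-838814) = -372063*(-1/838814) = 372063/838814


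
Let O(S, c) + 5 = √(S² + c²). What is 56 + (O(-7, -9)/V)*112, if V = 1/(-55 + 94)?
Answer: -21784 + 4368*√130 ≈ 28019.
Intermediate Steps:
V = 1/39 ≈ 0.025641
O(S, c) = -5 + √(S² + c²)
56 + (O(-7, -9)/V)*112 = 56 + ((-5 + √((-7)² + (-9)²))/(1/39))*112 = 56 + ((-5 + √(49 + 81))*39)*112 = 56 + ((-5 + √130)*39)*112 = 56 + (-195 + 39*√130)*112 = 56 + (-21840 + 4368*√130) = -21784 + 4368*√130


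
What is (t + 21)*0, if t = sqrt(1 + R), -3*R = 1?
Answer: 0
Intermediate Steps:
R = -1/3 (R = -1/3*1 = -1/3 ≈ -0.33333)
t = sqrt(6)/3 (t = sqrt(1 - 1/3) = sqrt(2/3) = sqrt(6)/3 ≈ 0.81650)
(t + 21)*0 = (sqrt(6)/3 + 21)*0 = (21 + sqrt(6)/3)*0 = 0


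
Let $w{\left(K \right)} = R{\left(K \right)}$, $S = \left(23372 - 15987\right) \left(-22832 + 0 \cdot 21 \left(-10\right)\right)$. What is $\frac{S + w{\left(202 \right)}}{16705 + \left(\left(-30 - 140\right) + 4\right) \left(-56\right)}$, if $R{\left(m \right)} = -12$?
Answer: $- \frac{168614332}{26001} \approx -6484.9$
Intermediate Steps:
$S = -168614320$ ($S = 7385 \left(-22832 + 0 \left(-10\right)\right) = 7385 \left(-22832 + 0\right) = 7385 \left(-22832\right) = -168614320$)
$w{\left(K \right)} = -12$
$\frac{S + w{\left(202 \right)}}{16705 + \left(\left(-30 - 140\right) + 4\right) \left(-56\right)} = \frac{-168614320 - 12}{16705 + \left(\left(-30 - 140\right) + 4\right) \left(-56\right)} = - \frac{168614332}{16705 + \left(-170 + 4\right) \left(-56\right)} = - \frac{168614332}{16705 - -9296} = - \frac{168614332}{16705 + 9296} = - \frac{168614332}{26001}$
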